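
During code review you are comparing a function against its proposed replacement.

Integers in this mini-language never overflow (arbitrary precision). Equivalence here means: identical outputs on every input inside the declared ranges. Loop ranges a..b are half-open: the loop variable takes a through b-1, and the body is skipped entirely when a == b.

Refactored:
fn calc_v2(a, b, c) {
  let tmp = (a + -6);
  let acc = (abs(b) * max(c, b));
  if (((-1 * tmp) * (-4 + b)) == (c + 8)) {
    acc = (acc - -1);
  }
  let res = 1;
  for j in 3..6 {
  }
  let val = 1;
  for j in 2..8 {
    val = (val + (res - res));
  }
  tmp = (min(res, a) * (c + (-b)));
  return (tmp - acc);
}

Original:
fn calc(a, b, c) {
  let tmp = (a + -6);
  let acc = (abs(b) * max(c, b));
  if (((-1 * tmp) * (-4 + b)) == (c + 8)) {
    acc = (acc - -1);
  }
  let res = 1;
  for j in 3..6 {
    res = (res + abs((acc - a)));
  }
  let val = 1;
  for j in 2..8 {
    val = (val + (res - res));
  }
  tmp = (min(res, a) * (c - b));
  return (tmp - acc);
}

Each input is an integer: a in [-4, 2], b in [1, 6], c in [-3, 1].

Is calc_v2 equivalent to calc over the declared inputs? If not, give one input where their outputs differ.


Evaluate both at a=2, b=1, c=-3.
calc: tmp = -4; acc = 1; (((-1 * tmp) * (-4 + b)) == (c + 8)) -> false; res = 1; [j=3]; res = 2; [j=4]; res = 3; [j=5]; res = 4; val = 1; [j=2]; val = 1; [j=3]; val = 1; [j=4]; val = 1; [j=5]; val = 1; [j=6]; val = 1; [j=7]; val = 1; tmp = -8; return -9
calc_v2: tmp = -4; acc = 1; (((-1 * tmp) * (-4 + b)) == (c + 8)) -> false; res = 1; [j=3]; [j=4]; [j=5]; val = 1; [j=2]; val = 1; [j=3]; val = 1; [j=4]; val = 1; [j=5]; val = 1; [j=6]; val = 1; [j=7]; val = 1; tmp = -4; return -5
-9 and -5 differ, so these are not the same function on this domain.
verdict: not equivalent; witness: a=2, b=1, c=-3


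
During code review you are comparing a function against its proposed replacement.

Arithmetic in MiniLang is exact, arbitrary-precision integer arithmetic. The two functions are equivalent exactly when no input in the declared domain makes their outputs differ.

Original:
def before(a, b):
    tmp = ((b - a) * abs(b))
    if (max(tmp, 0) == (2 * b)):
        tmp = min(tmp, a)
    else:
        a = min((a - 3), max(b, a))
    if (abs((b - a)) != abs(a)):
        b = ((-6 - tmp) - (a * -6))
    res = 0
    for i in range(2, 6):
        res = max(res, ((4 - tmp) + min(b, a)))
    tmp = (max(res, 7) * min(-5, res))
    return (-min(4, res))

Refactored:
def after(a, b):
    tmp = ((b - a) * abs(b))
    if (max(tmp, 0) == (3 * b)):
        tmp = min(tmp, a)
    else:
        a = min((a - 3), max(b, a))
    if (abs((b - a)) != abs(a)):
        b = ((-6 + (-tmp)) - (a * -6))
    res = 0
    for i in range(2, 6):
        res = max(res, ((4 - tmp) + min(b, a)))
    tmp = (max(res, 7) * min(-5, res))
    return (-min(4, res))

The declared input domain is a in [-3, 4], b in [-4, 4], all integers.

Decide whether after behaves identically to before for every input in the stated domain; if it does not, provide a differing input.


Input a=1, b=3: -2 from before versus 0 from after.
verdict: not equivalent; witness: a=1, b=3


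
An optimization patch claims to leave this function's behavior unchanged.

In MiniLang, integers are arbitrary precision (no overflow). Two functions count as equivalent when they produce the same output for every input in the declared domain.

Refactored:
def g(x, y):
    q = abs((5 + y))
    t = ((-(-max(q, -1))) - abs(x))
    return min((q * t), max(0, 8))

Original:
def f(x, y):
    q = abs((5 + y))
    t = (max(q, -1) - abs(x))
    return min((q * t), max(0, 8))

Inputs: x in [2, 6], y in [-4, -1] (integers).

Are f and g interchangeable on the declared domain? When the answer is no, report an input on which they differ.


The two are interchangeable: same computation, different form, and every declared input agrees.
Spot check at x=2, y=-3 — f: q = 2; t = 0; return 0. g: q = 2; t = 0; return 0. Both give 0.
Every one of the 20 inputs gives matching results.
verdict: equivalent


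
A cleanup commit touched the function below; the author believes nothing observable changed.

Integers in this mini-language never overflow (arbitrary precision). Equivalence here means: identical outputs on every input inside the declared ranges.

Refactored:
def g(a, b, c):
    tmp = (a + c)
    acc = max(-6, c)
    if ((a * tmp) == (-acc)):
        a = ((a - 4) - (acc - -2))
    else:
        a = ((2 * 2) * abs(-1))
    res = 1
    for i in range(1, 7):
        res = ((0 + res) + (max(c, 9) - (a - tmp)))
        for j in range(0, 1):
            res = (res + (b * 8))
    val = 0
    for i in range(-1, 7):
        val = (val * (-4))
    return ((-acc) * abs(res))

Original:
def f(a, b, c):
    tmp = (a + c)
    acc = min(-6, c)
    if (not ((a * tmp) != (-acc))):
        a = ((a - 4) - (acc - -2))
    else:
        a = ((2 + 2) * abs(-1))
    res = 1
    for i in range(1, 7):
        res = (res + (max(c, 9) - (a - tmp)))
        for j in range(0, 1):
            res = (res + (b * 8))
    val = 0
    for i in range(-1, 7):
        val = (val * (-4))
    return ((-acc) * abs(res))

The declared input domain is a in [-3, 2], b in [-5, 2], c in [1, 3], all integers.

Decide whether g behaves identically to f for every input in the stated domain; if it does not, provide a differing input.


On input a=-3, b=-5, c=1, f returns 1074 while g returns -221.
verdict: not equivalent; witness: a=-3, b=-5, c=1


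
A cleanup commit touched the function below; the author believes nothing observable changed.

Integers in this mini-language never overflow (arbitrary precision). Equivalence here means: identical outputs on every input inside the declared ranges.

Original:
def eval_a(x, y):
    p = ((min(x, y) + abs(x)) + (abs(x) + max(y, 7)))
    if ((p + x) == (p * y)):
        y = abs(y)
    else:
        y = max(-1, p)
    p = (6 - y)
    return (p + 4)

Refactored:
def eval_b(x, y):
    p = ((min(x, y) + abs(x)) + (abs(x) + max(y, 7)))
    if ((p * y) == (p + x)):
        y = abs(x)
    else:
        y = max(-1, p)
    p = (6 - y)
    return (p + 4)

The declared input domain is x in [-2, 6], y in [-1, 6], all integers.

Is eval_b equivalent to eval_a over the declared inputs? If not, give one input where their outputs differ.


The rewrite breaks on x=0, y=1, where the results are 9 and 10.
eval_a: p becomes 7; next ((p + x) == (p * y)) evaluates to true; next y becomes 1; next p becomes 5; next final value 9
eval_b: p becomes 7; next ((p * y) == (p + x)) evaluates to true; next y becomes 0; next p becomes 6; next final value 10
verdict: not equivalent; witness: x=0, y=1


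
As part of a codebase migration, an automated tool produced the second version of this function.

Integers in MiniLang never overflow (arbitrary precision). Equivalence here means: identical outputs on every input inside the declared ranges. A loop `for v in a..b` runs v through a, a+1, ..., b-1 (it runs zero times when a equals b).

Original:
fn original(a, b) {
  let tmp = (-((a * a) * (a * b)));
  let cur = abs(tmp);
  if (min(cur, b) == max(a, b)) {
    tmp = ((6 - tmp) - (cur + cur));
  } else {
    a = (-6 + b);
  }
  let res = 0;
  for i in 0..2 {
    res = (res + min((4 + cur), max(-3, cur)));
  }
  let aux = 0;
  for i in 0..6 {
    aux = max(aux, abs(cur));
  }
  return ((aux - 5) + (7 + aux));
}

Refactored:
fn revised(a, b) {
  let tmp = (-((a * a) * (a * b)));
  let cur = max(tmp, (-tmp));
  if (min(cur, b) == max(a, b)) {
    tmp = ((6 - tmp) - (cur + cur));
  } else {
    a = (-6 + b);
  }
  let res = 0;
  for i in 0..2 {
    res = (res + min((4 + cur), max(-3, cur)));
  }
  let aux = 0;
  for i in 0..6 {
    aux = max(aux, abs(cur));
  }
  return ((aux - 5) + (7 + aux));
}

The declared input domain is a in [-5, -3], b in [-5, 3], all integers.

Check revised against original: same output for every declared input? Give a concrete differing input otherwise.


Reading the diff, among the changes: min/max/abs usage differs.
Spot check at a=-5, b=3 — original: tmp := 375 | cur := 375 | (min(cur, b) == max(a, b)): true | tmp := -1119 | res := 0 | iter i=0: | res := 375 | iter i=1: | res := 750 | aux := 0 | iter i=0: | aux := 375 | iter i=1: | aux := 375 | iter i=2: | aux := 375 | iter i=3: | aux := 375 | iter i=4: | aux := 375 | iter i=5: | aux := 375 | result 752. revised: tmp := 375 | cur := 375 | (min(cur, b) == max(a, b)): true | tmp := -1119 | res := 0 | iter i=0: | res := 375 | iter i=1: | res := 750 | aux := 0 | iter i=0: | aux := 375 | iter i=1: | aux := 375 | iter i=2: | aux := 375 | iter i=3: | aux := 375 | iter i=4: | aux := 375 | iter i=5: | aux := 375 | result 752. Both give 752.
Checked all 27 inputs in the declared domain: the outputs agree on every one.
verdict: equivalent


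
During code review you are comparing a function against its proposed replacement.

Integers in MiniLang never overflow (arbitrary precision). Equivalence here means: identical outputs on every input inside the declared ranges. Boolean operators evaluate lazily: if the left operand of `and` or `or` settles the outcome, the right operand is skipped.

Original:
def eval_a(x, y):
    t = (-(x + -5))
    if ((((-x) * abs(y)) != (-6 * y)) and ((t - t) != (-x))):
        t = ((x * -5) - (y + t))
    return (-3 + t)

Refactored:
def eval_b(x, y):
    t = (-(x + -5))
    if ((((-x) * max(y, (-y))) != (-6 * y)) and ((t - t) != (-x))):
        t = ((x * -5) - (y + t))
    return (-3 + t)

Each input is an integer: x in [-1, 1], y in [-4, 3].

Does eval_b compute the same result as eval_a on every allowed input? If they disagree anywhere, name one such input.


Behavior is preserved: although min/max/abs usage differs, the outputs never diverge.
As a probe, take x=-1, y=3: eval_a runs t = 6; ((((-x) * abs(y)) != (-6 * y)) and ((t - t) != (-x))) -> true; t = -4; return -7; eval_b runs t = 6; ((((-x) * max(y, (-y))) != (-6 * y)) and ((t - t) != (-x))) -> true; t = -4; return -7; both end at -7.
Checked all 24 inputs in the declared domain: the outputs agree on every one.
verdict: equivalent


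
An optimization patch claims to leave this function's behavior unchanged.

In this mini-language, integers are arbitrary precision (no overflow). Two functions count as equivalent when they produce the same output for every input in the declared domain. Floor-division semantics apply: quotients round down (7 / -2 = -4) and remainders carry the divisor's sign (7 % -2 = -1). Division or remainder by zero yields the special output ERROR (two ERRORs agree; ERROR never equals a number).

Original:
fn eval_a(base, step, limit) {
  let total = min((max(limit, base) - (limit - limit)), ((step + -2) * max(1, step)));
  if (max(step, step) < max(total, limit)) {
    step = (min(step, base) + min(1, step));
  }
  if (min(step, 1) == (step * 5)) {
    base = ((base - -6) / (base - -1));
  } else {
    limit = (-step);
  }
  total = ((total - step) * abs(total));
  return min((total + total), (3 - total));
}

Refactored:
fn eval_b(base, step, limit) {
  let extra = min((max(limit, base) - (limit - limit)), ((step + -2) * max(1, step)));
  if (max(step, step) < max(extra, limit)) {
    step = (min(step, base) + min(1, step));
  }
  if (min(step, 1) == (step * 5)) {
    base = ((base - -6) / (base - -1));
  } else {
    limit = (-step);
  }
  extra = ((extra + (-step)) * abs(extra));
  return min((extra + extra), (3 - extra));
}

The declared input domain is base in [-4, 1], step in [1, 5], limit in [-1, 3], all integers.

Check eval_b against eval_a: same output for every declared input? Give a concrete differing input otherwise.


Comparing the listings, the differences include: arithmetic usage differs; local variable names differ.
Tracing base=-3, step=1, limit=2: eval_a: total = -1; (max(step, step) < max(total, limit)) -> true; step = -2; (min(step, 1) == (step * 5)) -> false; limit = 2; total = 1; return 2 | eval_b: extra = -1; (max(step, step) < max(extra, limit)) -> true; step = -2; (min(step, 1) == (step * 5)) -> false; limit = 2; extra = 1; return 2 — matching result 2.
An exhaustive pass over the 150 declared inputs shows identical outputs.
verdict: equivalent


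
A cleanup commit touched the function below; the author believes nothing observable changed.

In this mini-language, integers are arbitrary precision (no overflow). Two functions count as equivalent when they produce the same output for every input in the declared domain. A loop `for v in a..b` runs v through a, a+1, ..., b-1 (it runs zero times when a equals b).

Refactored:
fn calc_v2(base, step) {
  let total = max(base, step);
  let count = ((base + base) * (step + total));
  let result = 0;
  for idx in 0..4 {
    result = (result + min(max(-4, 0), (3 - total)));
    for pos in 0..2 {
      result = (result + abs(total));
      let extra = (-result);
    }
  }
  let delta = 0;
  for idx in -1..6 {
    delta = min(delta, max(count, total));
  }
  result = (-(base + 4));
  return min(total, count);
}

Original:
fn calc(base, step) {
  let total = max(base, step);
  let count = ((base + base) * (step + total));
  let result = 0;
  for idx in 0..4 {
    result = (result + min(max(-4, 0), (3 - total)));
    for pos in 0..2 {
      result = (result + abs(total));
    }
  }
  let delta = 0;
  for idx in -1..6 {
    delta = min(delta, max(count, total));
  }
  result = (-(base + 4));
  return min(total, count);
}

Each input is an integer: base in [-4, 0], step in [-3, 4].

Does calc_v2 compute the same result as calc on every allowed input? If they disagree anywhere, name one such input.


Comparing the listings, the differences include: statement counts differ; also local variable names differ.
One worked example (base=-3, step=-2) — calc: total becomes -2; next count becomes 24; next result becomes 0; next at idx=0:; next result becomes 0; next at pos=0:; next result becomes 2; next at pos=1:; next result becomes 4; next at idx=1:; next result becomes 4; next at pos=0:; next result becomes 6; next at pos=1:; next result becomes 8; next at idx=2:; next result becomes 8; next at pos=0:; next result becomes 10; next at pos=1:; next result becomes 12; next at idx=3:; next result becomes 12; next at pos=0:; next result becomes 14; next at pos=1:; next result becomes 16; next delta becomes 0; next at idx=-1:; next delta becomes 0; next at idx=0:; next delta becomes 0; next at idx=1:; next delta becomes 0; next at idx=2:; next delta becomes 0; next at idx=3:; next delta becomes 0; next at idx=4:; next delta becomes 0; next at idx=5:; next delta becomes 0; next result becomes -1; next final value -2; calc_v2: total becomes -2; next count becomes 24; next result becomes 0; next at idx=0:; next result becomes 0; next at pos=0:; next result becomes 2; next extra becomes -2; next at pos=1:; next result becomes 4; next extra becomes -4; next at idx=1:; next result becomes 4; next at pos=0:; next result becomes 6; next extra becomes -6; next at pos=1:; next result becomes 8; next extra becomes -8; next at idx=2:; next result becomes 8; next at pos=0:; next result becomes 10; next extra becomes -10; next at pos=1:; next result becomes 12; next extra becomes -12; next at idx=3:; next result becomes 12; next at pos=0:; next result becomes 14; next extra becomes -14; next at pos=1:; next result becomes 16; next extra becomes -16; next delta becomes 0; next at idx=-1:; next delta becomes 0; next at idx=0:; next delta becomes 0; next at idx=1:; next delta becomes 0; next at idx=2:; next delta becomes 0; next at idx=3:; next delta becomes 0; next at idx=4:; next delta becomes 0; next at idx=5:; next delta becomes 0; next result becomes -1; next final value -2; agreement on -2.
Sweeping the whole domain (40 inputs) finds no disagreement.
verdict: equivalent


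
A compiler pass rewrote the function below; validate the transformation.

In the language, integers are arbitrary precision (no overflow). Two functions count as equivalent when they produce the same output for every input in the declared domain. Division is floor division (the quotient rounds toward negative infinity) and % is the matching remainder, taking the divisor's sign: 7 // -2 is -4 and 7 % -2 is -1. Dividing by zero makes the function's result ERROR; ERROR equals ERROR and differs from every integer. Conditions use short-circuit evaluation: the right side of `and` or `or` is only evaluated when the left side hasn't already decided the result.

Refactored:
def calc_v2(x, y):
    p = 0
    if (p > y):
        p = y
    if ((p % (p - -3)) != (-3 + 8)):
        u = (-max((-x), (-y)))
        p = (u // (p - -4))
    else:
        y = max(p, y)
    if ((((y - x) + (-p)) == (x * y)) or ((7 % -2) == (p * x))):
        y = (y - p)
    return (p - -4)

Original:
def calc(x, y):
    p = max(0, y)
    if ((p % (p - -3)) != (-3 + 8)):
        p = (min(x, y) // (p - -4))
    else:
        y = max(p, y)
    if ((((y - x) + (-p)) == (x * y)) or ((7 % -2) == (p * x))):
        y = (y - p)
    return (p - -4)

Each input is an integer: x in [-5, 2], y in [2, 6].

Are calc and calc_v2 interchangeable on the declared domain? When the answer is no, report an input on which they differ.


Take x=-5, y=2.
calc: p=2, then ((p % (p - -3)) != (-3 + 8)) is true, then p=-1, then ((((y - x) + (-p)) == (x * y)) or ((7 % -2) == (p * x))) is false, then returns 3
calc_v2: p=0, then (p > y) is false, then ((p % (p - -3)) != (-3 + 8)) is true, then u=-5, then p=-2, then ((((y - x) + (-p)) == (x * y)) or ((7 % -2) == (p * x))) is false, then returns 2
3 != 2, so the rewrite changes behavior.
verdict: not equivalent; witness: x=-5, y=2


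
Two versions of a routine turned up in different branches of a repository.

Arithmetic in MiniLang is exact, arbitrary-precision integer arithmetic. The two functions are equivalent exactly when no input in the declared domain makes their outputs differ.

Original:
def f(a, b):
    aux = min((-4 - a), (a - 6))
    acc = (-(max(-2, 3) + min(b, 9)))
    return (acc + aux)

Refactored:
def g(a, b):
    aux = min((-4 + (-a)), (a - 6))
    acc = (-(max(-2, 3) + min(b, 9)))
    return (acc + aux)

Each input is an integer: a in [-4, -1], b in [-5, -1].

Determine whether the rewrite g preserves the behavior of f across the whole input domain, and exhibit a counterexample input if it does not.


Behavior is preserved: although arithmetic usage differs, the outputs never diverge.
Spot check at a=-2, b=-3 — f: aux = -8; acc = 0; return -8. g: aux = -8; acc = 0; return -8. Both give -8.
Sweeping the whole domain (20 inputs) finds no disagreement.
verdict: equivalent


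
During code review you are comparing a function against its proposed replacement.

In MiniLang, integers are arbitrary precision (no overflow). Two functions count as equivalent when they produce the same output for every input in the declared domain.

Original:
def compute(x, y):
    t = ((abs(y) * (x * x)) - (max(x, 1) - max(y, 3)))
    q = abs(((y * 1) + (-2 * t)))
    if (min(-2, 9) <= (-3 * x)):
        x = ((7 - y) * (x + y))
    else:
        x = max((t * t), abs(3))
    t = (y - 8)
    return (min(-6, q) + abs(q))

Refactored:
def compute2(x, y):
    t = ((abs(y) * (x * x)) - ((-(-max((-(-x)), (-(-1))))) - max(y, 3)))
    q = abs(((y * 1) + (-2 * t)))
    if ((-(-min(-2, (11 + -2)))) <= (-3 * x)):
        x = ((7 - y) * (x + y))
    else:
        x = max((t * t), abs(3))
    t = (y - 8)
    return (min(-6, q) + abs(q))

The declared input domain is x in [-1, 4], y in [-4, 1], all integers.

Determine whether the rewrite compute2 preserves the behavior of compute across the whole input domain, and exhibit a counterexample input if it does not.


Reading the diff, among the changes: constant usage differs; arithmetic usage differs.
One worked example (x=0, y=1) — compute: t = 2; q = 3; (min(-2, 9) <= (-3 * x)) -> true; x = 6; t = -7; return -3; compute2: t = 2; q = 3; ((-(-min(-2, (11 + -2)))) <= (-3 * x)) -> true; x = 6; t = -7; return -3; agreement on -3.
An exhaustive pass over the 36 declared inputs shows identical outputs.
verdict: equivalent


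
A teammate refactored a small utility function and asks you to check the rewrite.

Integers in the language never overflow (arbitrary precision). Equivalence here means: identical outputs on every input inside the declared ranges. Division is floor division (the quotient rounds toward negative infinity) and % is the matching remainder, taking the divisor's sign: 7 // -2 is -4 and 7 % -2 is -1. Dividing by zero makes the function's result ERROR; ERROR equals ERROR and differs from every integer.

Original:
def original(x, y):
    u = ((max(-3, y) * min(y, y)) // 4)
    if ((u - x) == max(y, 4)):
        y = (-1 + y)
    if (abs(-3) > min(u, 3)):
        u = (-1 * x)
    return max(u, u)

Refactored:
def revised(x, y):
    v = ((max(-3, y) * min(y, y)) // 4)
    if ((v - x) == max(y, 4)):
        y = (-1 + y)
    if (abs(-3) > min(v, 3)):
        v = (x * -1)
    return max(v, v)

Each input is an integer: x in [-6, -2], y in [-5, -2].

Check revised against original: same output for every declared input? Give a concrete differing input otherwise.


Side by side, the visible changes include: local variable names differ.
Tracing x=-4, y=-2: original: u=1, then ((u - x) == max(y, 4)) is false, then (abs(-3) > min(u, 3)) is true, then u=4, then returns 4 | revised: v=1, then ((v - x) == max(y, 4)) is false, then (abs(-3) > min(v, 3)) is true, then v=4, then returns 4 — matching result 4.
Every one of the 20 inputs gives matching results.
verdict: equivalent


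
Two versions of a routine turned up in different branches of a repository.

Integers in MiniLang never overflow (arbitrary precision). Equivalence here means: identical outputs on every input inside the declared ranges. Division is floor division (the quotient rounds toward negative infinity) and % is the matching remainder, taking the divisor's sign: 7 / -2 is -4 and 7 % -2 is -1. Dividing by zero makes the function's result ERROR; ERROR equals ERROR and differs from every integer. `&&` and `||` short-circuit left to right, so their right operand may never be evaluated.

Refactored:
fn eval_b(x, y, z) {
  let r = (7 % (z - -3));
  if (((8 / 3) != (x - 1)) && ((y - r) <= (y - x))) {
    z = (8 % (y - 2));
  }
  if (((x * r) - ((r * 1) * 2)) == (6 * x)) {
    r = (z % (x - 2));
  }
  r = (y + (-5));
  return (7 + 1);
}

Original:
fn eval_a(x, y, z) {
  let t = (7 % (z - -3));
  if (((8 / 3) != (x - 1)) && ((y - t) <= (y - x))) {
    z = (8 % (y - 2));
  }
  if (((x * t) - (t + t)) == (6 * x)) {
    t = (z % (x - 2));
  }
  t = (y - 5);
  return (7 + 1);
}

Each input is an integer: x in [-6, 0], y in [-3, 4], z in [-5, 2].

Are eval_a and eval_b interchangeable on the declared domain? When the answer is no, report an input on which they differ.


Side by side, the visible changes include: local variable names differ, and arithmetic usage differs, and constant usage differs.
As a probe, take x=-5, y=-3, z=-1: eval_a runs t becomes 1; next (((8 / 3) != (x - 1)) && ((y - t) <= (y - x))) evaluates to true; next z becomes -2; next (((x * t) - (t + t)) == (6 * x)) evaluates to false; next t becomes -8; next final value 8; eval_b runs r becomes 1; next (((8 / 3) != (x - 1)) && ((y - r) <= (y - x))) evaluates to true; next z becomes -2; next (((x * r) - ((r * 1) * 2)) == (6 * x)) evaluates to false; next r becomes -8; next final value 8; both end at 8.
An exhaustive pass over the 448 declared inputs shows identical outputs.
verdict: equivalent


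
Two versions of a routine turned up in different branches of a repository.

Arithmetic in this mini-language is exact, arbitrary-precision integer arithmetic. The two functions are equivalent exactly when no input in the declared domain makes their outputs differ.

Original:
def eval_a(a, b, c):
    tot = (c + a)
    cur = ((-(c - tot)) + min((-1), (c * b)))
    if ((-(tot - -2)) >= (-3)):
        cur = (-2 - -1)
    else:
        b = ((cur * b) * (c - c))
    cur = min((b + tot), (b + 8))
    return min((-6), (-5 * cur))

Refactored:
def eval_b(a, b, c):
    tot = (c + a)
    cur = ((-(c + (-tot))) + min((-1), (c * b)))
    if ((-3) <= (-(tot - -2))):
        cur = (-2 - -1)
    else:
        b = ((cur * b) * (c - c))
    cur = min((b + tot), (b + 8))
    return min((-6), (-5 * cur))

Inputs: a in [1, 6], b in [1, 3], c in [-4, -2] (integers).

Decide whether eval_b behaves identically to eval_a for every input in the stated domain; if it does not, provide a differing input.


Comparing the listings, the differences include: comparison usage differs, arithmetic usage differs.
As a probe, take a=4, b=3, c=-4: eval_a runs tot=0, then cur=-8, then ((-(tot - -2)) >= (-3)) is true, then cur=-1, then cur=3, then returns -15; eval_b runs tot=0, then cur=-8, then ((-3) <= (-(tot - -2))) is true, then cur=-1, then cur=3, then returns -15; both end at -15.
An exhaustive pass over the 54 declared inputs shows identical outputs.
verdict: equivalent


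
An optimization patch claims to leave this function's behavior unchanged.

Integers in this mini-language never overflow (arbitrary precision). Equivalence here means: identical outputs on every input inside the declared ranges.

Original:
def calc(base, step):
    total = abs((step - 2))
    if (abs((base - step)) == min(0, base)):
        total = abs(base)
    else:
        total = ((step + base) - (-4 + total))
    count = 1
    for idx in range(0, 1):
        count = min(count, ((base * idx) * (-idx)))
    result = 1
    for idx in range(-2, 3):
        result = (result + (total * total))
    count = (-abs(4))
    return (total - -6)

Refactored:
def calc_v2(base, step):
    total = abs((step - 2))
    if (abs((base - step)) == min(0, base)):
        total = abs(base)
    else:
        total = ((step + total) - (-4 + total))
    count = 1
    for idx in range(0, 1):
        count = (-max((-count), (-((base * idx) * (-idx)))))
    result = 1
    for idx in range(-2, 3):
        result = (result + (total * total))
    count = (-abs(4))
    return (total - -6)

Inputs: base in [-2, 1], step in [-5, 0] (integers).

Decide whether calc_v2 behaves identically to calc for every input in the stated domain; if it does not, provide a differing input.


Run the pair on base=-2, step=-5.
calc: total becomes 7; next (abs((base - step)) == min(0, base)) evaluates to false; next total becomes -10; next count becomes 1; next at idx=0:; next count becomes 0; next result becomes 1; next at idx=-2:; next result becomes 101; next at idx=-1:; next result becomes 201; next at idx=0:; next result becomes 301; next at idx=1:; next result becomes 401; next at idx=2:; next result becomes 501; next count becomes -4; next final value -4
calc_v2: total becomes 7; next (abs((base - step)) == min(0, base)) evaluates to false; next total becomes -1; next count becomes 1; next at idx=0:; next count becomes 0; next result becomes 1; next at idx=-2:; next result becomes 2; next at idx=-1:; next result becomes 3; next at idx=0:; next result becomes 4; next at idx=1:; next result becomes 5; next at idx=2:; next result becomes 6; next count becomes -4; next final value 5
-4 and 5 differ, so these are not the same function on this domain.
verdict: not equivalent; witness: base=-2, step=-5


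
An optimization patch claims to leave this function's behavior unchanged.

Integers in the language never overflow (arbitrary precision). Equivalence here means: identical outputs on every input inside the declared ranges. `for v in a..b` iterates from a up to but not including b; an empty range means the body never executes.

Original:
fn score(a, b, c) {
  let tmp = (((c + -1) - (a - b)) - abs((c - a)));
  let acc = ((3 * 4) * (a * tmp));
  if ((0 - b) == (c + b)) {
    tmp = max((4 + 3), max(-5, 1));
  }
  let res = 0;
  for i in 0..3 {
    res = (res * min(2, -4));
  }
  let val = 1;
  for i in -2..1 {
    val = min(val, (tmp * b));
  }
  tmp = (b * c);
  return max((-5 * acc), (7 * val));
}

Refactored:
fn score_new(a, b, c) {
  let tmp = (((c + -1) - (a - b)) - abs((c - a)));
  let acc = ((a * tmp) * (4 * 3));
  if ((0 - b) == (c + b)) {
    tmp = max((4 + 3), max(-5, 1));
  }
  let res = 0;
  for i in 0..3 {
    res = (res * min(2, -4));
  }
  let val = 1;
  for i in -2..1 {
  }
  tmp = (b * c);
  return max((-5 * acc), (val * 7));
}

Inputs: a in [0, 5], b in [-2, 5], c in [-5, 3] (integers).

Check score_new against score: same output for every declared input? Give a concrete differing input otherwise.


Consider the input a=0, b=-1, c=2.
score: tmp := -2 | acc := 0 | ((0 - b) == (c + b)): true | tmp := 7 | res := 0 | iter i=0: | res := 0 | iter i=1: | res := 0 | iter i=2: | res := 0 | val := 1 | iter i=-2: | val := -7 | iter i=-1: | val := -7 | iter i=0: | val := -7 | tmp := -2 | result 0
score_new: tmp := -2 | acc := 0 | ((0 - b) == (c + b)): true | tmp := 7 | res := 0 | iter i=0: | res := 0 | iter i=1: | res := 0 | iter i=2: | res := 0 | val := 1 | iter i=-2: | iter i=-1: | iter i=0: | tmp := -2 | result 7
0 and 7 differ, so these are not the same function on this domain.
verdict: not equivalent; witness: a=0, b=-1, c=2


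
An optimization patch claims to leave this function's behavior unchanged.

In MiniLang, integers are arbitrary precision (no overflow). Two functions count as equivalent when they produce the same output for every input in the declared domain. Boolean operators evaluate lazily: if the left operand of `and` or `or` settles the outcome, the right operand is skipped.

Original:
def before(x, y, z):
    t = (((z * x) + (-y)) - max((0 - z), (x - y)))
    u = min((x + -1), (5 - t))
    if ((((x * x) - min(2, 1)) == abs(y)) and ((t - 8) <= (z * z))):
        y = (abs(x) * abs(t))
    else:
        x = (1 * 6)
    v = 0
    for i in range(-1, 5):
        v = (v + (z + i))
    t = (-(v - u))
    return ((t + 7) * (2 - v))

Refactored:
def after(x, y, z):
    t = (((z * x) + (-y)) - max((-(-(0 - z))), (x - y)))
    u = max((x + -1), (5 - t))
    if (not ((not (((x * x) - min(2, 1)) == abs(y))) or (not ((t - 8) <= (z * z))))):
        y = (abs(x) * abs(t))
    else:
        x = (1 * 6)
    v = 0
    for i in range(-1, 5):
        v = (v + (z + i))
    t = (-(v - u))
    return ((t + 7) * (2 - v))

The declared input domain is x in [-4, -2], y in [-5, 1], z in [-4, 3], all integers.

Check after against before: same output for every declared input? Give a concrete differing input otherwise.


x=-4, y=-5, z=-4 yields 170 from before but 289 from after.
verdict: not equivalent; witness: x=-4, y=-5, z=-4


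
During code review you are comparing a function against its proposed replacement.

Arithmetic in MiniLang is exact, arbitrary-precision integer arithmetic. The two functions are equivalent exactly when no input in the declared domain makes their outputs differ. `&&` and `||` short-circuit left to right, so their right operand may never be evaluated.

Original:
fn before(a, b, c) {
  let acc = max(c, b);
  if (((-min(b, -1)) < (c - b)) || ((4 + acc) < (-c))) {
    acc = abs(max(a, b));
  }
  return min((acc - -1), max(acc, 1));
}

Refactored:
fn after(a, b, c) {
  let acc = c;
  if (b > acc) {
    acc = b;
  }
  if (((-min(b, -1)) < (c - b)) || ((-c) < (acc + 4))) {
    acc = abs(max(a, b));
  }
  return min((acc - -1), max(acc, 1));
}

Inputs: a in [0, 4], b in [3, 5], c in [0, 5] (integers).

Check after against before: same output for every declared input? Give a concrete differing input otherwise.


Not equivalent: a=0, b=3, c=4 separates them (4 vs 3).
before: acc = 4; (((-min(b, -1)) < (c - b)) || ((4 + acc) < (-c))) -> false; return 4
after: acc = 4; (b > acc) -> false; (((-min(b, -1)) < (c - b)) || ((-c) < (acc + 4))) -> true; acc = 3; return 3
verdict: not equivalent; witness: a=0, b=3, c=4


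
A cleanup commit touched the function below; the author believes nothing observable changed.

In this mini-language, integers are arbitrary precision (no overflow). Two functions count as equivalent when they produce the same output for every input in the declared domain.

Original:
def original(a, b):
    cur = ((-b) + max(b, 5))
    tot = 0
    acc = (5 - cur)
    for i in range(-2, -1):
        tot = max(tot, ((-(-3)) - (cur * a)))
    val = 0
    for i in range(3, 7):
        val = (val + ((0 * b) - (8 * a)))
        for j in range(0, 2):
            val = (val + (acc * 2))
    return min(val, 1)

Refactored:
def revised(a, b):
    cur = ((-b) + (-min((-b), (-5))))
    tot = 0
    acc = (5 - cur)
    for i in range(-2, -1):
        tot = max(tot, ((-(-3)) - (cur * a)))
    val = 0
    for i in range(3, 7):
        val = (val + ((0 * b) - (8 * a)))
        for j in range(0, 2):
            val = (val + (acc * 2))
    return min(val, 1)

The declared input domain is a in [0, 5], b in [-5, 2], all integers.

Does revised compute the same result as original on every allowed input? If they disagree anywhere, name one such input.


This is a faithful refactor — min/max/abs usage differs, but the computed results match everywhere.
One worked example (a=0, b=-4) — original: cur := 9 | tot := 0 | acc := -4 | iter i=-2: | tot := 3 | val := 0 | iter i=3: | val := 0 | iter j=0: | val := -8 | iter j=1: | val := -16 | iter i=4: | val := -16 | iter j=0: | val := -24 | iter j=1: | val := -32 | iter i=5: | val := -32 | iter j=0: | val := -40 | iter j=1: | val := -48 | iter i=6: | val := -48 | iter j=0: | val := -56 | iter j=1: | val := -64 | result -64; revised: cur := 9 | tot := 0 | acc := -4 | iter i=-2: | tot := 3 | val := 0 | iter i=3: | val := 0 | iter j=0: | val := -8 | iter j=1: | val := -16 | iter i=4: | val := -16 | iter j=0: | val := -24 | iter j=1: | val := -32 | iter i=5: | val := -32 | iter j=0: | val := -40 | iter j=1: | val := -48 | iter i=6: | val := -48 | iter j=0: | val := -56 | iter j=1: | val := -64 | result -64; agreement on -64.
Checked all 48 inputs in the declared domain: the outputs agree on every one.
verdict: equivalent


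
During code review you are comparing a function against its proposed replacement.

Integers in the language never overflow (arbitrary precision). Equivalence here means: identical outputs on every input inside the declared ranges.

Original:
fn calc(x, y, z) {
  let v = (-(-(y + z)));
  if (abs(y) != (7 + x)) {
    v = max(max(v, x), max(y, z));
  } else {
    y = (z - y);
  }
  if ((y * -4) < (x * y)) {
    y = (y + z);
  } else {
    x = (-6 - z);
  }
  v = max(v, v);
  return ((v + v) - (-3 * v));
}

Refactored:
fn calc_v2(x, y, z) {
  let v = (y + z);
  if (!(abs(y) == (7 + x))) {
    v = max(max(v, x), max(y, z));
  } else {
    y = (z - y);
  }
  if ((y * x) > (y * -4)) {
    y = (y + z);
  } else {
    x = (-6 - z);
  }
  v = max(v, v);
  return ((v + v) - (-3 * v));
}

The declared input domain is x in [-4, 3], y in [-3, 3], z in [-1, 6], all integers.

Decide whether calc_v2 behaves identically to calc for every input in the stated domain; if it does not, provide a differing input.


Equivalent — the differences include boolean connective usage differs, plus comparison usage differs, yet no declared input distinguishes the two.
As a probe, take x=-1, y=1, z=6: calc runs v = 7; (abs(y) != (7 + x)) -> true; v = 7; ((y * -4) < (x * y)) -> true; y = 7; v = 7; return 35; calc_v2 runs v = 7; (!(abs(y) == (7 + x))) -> true; v = 7; ((y * x) > (y * -4)) -> true; y = 7; v = 7; return 35; both end at 35.
Across all 448 domain points the two functions coincide.
verdict: equivalent


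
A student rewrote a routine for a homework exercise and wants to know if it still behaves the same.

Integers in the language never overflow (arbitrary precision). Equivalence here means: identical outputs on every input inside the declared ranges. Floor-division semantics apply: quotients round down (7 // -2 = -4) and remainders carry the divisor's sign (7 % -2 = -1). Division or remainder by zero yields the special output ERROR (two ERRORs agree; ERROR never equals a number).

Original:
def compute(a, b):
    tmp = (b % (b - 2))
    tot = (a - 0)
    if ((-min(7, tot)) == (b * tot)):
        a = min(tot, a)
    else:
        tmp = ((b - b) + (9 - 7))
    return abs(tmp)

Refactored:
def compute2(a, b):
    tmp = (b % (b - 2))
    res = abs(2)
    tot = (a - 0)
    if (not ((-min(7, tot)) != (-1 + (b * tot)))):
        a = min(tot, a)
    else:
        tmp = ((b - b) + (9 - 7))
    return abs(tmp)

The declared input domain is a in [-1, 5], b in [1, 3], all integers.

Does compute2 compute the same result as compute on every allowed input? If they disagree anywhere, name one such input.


a=0, b=1 yields 0 from compute but 2 from compute2.
verdict: not equivalent; witness: a=0, b=1


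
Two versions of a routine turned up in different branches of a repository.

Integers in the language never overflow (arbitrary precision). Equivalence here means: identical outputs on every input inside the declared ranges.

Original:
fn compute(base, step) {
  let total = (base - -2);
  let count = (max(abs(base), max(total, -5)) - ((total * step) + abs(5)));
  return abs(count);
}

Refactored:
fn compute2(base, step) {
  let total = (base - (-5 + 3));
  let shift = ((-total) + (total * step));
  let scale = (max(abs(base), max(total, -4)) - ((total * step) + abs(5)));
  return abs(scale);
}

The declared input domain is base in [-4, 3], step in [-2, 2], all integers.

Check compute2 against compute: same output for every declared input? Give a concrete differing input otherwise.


Although `-5` became `-4`, no input in the stated domain can expose it.
As a probe, take base=-2, step=-2: compute runs total = 0; count = -3; return 3; compute2 runs total = 0; shift = 0; scale = -3; return 3; both end at 3.
An exhaustive pass over the 40 declared inputs shows identical outputs.
verdict: equivalent


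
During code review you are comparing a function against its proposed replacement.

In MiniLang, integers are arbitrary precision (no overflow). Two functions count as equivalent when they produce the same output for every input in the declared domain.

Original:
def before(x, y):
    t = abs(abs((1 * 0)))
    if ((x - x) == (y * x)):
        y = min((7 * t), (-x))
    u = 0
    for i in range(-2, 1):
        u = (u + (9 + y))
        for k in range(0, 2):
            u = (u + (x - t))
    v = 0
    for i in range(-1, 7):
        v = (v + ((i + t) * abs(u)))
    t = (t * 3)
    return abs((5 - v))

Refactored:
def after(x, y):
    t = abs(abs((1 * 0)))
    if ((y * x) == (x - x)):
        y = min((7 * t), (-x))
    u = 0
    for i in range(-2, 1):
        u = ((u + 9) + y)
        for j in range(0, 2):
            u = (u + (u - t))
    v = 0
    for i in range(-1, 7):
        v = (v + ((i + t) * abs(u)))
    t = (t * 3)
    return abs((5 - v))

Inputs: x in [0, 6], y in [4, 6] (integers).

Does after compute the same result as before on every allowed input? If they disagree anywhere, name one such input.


Not equivalent: x=0, y=4 separates them (535 vs 15115).
before: t=0, then ((x - x) == (y * x)) is true, then y=0, then u=0, then (i=-2), then u=9, then (k=0), then u=9, then (k=1), then u=9, then (i=-1), then u=18, then (k=0), then u=18, then (k=1), then u=18, then (i=0), then u=27, then (k=0), then u=27, then (k=1), then u=27, then v=0, then (i=-1), then v=-27, then (i=0), then v=-27, then (i=1), then v=0, then (i=2), then v=54, then (i=3), then v=135, then (i=4), then v=243, then (i=5), then v=378, then (i=6), then v=540, then t=0, then returns 535
after: t=0, then ((y * x) == (x - x)) is true, then y=0, then u=0, then (i=-2), then u=9, then (j=0), then u=18, then (j=1), then u=36, then (i=-1), then u=45, then (j=0), then u=90, then (j=1), then u=180, then (i=0), then u=189, then (j=0), then u=378, then (j=1), then u=756, then v=0, then (i=-1), then v=-756, then (i=0), then v=-756, then (i=1), then v=0, then (i=2), then v=1512, then (i=3), then v=3780, then (i=4), then v=6804, then (i=5), then v=10584, then (i=6), then v=15120, then t=0, then returns 15115
verdict: not equivalent; witness: x=0, y=4


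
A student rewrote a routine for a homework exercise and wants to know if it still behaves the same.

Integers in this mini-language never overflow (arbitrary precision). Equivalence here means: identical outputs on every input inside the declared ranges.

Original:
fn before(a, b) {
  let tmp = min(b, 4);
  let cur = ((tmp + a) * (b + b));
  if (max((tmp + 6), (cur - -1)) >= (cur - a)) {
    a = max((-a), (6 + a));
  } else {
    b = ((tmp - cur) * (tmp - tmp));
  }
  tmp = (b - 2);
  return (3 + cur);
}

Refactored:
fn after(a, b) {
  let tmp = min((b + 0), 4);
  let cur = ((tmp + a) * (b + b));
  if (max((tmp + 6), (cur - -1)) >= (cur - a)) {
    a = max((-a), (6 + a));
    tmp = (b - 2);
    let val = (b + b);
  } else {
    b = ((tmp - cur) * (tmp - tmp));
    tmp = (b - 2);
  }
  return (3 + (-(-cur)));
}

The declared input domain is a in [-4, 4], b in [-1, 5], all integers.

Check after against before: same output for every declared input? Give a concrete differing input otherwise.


Reading the diff, among the changes: arithmetic usage differs, plus constant usage differs, plus local variable names differ, plus statement counts differ.
One worked example (a=2, b=2) — before: tmp := 2 | cur := 16 | (max((tmp + 6), (cur - -1)) >= (cur - a)): true | a := 8 | tmp := 0 | result 19; after: tmp := 2 | cur := 16 | (max((tmp + 6), (cur - -1)) >= (cur - a)): true | a := 8 | tmp := 0 | val := 4 | result 19; agreement on 19.
An exhaustive pass over the 63 declared inputs shows identical outputs.
verdict: equivalent
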